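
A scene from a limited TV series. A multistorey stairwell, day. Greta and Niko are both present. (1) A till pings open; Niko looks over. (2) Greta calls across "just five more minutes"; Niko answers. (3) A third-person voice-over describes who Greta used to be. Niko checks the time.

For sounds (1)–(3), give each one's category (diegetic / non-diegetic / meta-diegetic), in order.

diegetic, diegetic, non-diegetic

(1) a till is a real object/event in the scene's world → diegetic.
Sound (2): Greta is a character speaking aloud in the scene, so diegetic.
(3) is non-diegetic: the narrator exists outside the story world, addressing only the audience.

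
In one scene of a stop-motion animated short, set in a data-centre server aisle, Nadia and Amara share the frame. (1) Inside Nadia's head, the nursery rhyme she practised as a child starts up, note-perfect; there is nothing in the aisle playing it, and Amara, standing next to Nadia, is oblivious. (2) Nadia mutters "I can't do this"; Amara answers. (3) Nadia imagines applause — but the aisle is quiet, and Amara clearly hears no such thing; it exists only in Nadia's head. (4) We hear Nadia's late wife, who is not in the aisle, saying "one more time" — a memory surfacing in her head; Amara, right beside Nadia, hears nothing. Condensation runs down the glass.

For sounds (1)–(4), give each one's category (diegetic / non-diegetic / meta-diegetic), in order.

meta-diegetic, diegetic, meta-diegetic, meta-diegetic

(1) remembered music, private to Nadia — Amara is oblivious because it isn't in the room → meta-diegetic.
(2) on-screen dialogue — Nadia speaks and Amara is there to hear → diegetic.
(3) the sound is imagined by Nadia; nothing in the story world is producing it and Amara can't hear it → meta-diegetic.
Sound (4): it's Nadia's recollection rendered as sound; the other character can't hear it, so meta-diegetic.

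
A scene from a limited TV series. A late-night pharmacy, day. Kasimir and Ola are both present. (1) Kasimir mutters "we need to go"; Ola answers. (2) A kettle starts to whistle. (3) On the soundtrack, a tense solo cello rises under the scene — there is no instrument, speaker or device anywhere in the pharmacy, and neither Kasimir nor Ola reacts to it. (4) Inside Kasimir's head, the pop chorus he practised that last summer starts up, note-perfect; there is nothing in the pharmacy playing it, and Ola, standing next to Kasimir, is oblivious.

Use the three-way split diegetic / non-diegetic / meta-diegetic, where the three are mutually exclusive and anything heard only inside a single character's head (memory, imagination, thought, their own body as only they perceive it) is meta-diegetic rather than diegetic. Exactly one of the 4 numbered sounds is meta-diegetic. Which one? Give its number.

Sound (1): spoken by a character present in the story world, so diegetic.
(2) an in-world source (a kettle); characters could hear it → diegetic.
Sound (3): score with no on-screen or off-screen source; it exists for the audience alone, so non-diegetic.
(4) is meta-diegetic: remembered music, private to Kasimir — Ola is oblivious because it isn't in the room.
Only (4) is meta-diegetic.

4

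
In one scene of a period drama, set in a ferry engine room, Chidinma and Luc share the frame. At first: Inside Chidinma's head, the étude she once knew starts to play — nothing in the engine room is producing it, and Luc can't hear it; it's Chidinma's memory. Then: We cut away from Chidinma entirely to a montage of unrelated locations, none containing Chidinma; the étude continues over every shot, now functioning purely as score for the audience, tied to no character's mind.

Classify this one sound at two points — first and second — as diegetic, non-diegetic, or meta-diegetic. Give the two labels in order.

First: the music lives inside Chidinma's mind alone; Luc can't hear it → meta-diegetic.
Second: once it plays over shots Chidinma isn't in, detached from any character's subjectivity, it's conventional underscore → non-diegetic.

meta-diegetic, non-diegetic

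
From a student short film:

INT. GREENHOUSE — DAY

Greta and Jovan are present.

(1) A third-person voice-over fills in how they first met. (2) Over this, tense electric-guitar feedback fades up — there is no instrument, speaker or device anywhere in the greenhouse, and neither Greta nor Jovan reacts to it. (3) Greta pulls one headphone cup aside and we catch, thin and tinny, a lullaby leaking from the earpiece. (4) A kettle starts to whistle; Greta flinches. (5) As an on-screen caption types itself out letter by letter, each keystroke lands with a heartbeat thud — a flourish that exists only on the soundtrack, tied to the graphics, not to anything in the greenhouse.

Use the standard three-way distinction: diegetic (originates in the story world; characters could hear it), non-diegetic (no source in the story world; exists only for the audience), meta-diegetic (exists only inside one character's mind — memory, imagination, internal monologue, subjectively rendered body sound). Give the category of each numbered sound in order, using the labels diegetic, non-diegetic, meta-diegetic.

non-diegetic, non-diegetic, diegetic, diegetic, non-diegetic

(1) commentary laid over the scene from outside the fiction → non-diegetic.
(2) is non-diegetic: it has no source in the story world and no character can hear it — it's underscore.
(3) is diegetic: the earpiece is a real device on Greta's head — source music.
(4) is diegetic: the sound comes from a kettle physically present in the location.
Sound (5): the caption isn't part of the story world, so neither is the sound tied to it, so non-diegetic.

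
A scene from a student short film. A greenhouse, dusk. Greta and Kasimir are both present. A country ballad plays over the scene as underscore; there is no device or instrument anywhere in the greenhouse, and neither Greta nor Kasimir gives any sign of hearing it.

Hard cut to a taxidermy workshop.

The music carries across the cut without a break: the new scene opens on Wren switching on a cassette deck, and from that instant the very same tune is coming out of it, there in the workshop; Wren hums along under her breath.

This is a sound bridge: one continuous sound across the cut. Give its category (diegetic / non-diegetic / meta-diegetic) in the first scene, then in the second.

Scene one: there's no in-world source anywhere and no character hears it — underscore for the audience only → non-diegetic.
Scene two: once Wren turns on a cassette deck, the music has a real source in the story world and Wren reacts to it → diegetic.

non-diegetic, diegetic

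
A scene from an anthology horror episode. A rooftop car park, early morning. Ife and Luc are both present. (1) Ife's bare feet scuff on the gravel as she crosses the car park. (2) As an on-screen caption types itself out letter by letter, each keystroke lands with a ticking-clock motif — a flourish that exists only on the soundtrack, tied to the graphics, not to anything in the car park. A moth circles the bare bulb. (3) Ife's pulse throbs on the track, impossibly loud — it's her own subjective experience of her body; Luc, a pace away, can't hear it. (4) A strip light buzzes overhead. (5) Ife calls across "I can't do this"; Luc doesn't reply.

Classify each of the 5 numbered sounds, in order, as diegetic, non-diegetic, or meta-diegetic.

diegetic, non-diegetic, meta-diegetic, diegetic, diegetic

(1) a character's body making contact with the set — an in-world sound → diegetic.
(2) is non-diegetic: the caption isn't part of the story world, so neither is the sound tied to it.
(3) point-of-audition from inside Ife's body; not a sound in the room → meta-diegetic.
(4) is diegetic: ambient/room sound belonging to the story's physical space.
(5) on-screen dialogue — Ife speaks and Luc is there to hear → diegetic.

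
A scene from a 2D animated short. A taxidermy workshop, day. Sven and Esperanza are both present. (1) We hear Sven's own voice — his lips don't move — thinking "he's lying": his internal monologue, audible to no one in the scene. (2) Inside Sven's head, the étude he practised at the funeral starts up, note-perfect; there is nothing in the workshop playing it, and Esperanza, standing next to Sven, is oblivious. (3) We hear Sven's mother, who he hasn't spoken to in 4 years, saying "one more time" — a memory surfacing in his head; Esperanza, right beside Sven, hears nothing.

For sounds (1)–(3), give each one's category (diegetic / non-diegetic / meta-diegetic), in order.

meta-diegetic, meta-diegetic, meta-diegetic

Sound (1): internal monologue — inside Sven's mind, not spoken into the scene, so meta-diegetic.
(2) remembered music, private to Sven — Esperanza is oblivious because it isn't in the room → meta-diegetic.
(3) it's Sven's recollection rendered as sound; the other character can't hear it → meta-diegetic.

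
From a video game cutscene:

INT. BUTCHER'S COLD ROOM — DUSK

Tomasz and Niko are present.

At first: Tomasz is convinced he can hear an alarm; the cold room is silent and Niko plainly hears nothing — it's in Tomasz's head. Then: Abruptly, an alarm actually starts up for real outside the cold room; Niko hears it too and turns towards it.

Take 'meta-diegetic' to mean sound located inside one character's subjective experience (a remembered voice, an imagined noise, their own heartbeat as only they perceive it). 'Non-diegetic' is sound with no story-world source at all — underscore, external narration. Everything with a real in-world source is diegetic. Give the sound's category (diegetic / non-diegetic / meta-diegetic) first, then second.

meta-diegetic, diegetic

First: only Tomasz 'hears' it — imagined, in his mind → meta-diegetic.
Second: now there's a real external source and Niko hears it too — in the story world → diegetic.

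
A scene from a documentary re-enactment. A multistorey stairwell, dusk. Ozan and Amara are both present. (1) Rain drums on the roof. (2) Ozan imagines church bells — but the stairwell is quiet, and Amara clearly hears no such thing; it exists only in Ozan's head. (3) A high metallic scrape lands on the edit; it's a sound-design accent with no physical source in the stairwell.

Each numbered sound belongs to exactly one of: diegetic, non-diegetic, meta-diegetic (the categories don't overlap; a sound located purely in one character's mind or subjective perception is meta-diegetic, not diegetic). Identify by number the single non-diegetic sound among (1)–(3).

(1) it's the actual ambient sound of the location → diegetic.
Sound (2): the sound is imagined by Ozan; nothing in the story world is producing it and Amara can't hear it, so meta-diegetic.
(3) is non-diegetic: nothing in the scene produces it; it's an accent added for the audience.
Only (3) is non-diegetic.

3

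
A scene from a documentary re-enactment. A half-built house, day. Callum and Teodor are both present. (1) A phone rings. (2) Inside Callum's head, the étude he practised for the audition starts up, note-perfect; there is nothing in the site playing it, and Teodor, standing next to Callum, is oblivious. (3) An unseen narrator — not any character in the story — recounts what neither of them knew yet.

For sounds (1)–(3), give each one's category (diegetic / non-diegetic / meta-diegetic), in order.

(1) the sound comes from a phone physically present in the location → diegetic.
(2) is meta-diegetic: remembered music, private to Callum — Teodor is oblivious because it isn't in the room.
(3) the narrator exists outside the story world, addressing only the audience → non-diegetic.

diegetic, meta-diegetic, non-diegetic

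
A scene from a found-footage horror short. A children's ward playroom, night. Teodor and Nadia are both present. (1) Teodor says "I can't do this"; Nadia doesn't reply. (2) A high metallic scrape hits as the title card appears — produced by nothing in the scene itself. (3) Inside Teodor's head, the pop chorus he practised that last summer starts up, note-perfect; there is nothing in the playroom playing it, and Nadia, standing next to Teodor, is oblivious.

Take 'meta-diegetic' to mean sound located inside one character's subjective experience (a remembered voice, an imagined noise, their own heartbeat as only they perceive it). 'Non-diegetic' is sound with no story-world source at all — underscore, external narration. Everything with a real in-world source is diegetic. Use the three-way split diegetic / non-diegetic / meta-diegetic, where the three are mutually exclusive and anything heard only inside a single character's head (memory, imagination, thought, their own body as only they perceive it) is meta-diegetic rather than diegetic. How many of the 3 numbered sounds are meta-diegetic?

(1) on-screen dialogue — Teodor speaks and Nadia is there to hear → diegetic.
(2) is non-diegetic: it's a sound-design accent with no in-world source; no one in the scene can hear it.
Sound (3): the music is a memory playing inside Teodor's mind alone; no real-world source, Nadia can't hear it, so meta-diegetic.
Meta-diegetic: (3) — that's 1.

1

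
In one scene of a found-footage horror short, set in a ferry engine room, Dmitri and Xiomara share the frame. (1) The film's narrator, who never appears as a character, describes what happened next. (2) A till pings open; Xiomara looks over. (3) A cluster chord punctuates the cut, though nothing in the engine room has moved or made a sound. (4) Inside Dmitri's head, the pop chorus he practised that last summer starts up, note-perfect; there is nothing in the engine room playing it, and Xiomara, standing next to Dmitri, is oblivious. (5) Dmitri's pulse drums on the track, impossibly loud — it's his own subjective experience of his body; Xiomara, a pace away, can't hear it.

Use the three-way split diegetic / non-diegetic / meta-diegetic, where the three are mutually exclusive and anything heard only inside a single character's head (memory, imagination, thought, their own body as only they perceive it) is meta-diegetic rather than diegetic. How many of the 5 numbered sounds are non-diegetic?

(1) is non-diegetic: external voice-over — not a character, not heard by anyone in the scene.
Sound (2): the sound comes from a till physically present in the location, so diegetic.
Sound (3): nothing in the scene produces it; it's an accent added for the audience, so non-diegetic.
(4) it lives in Dmitri's subjectivity, not in the engine room → meta-diegetic.
(5) point-of-audition from inside Dmitri's body; not a sound in the room → meta-diegetic.
So 2 of the 5 are non-diegetic: (1), (3).

2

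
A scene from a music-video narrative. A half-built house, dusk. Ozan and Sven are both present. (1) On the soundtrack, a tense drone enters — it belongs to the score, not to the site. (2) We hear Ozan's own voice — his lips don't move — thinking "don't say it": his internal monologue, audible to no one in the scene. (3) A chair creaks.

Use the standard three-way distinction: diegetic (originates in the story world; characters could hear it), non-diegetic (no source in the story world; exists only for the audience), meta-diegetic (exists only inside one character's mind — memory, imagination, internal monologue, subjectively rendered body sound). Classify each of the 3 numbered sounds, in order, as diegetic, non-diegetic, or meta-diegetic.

non-diegetic, meta-diegetic, diegetic

(1) it has no source in the story world and no character can hear it — it's underscore → non-diegetic.
(2) is meta-diegetic: it's Ozan's unspoken thought, heard only by the audience via his subjectivity.
Sound (3): an in-world source (a chair); characters could hear it, so diegetic.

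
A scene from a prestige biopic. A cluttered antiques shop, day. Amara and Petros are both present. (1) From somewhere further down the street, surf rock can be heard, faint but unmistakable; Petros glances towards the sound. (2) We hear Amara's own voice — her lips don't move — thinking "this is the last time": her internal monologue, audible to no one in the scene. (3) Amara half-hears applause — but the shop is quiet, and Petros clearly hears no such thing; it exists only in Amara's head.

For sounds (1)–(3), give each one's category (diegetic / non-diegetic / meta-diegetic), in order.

diegetic, meta-diegetic, meta-diegetic

(1) off-screen diegetic: the source is out of frame but still in the story's space → diegetic.
(2) is meta-diegetic: it's Amara's unspoken thought, heard only by the audience via her subjectivity.
Sound (3): subjective to Amara: the shop is silent and Petros hears nothing, so meta-diegetic.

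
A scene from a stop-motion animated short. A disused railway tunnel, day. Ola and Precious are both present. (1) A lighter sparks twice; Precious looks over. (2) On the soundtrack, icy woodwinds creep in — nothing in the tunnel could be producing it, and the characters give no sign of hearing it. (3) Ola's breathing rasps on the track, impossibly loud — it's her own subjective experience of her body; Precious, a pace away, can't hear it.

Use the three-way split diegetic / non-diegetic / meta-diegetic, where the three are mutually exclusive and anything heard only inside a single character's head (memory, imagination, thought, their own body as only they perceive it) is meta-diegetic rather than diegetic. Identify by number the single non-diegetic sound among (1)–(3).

Sound (1): an in-world source (a lighter); characters could hear it, so diegetic.
(2) is non-diegetic: it has no source in the story world and no character can hear it — it's underscore.
(3) is meta-diegetic: a subjective body sound — Ola's private perception, inaudible to Precious.
Only (2) is non-diegetic.

2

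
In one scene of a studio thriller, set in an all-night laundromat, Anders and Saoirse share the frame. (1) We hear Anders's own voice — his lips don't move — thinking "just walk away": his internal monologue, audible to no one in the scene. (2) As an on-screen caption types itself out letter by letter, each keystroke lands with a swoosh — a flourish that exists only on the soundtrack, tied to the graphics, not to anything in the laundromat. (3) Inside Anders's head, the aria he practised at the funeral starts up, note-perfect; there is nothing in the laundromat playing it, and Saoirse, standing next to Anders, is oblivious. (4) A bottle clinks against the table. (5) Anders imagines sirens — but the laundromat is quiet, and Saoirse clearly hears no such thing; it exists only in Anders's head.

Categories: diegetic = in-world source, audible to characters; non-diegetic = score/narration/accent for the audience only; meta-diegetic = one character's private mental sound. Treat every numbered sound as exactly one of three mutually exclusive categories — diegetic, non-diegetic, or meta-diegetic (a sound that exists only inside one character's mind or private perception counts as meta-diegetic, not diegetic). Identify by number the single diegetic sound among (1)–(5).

(1) is meta-diegetic: it's Anders's unspoken thought, heard only by the audience via his subjectivity.
(2) the caption isn't part of the story world, so neither is the sound tied to it → non-diegetic.
(3) remembered music, private to Anders — Saoirse is oblivious because it isn't in the room → meta-diegetic.
Sound (4): a bottle is a real object/event in the scene's world, so diegetic.
(5) is meta-diegetic: the sound is imagined by Anders; nothing in the story world is producing it and Saoirse can't hear it.
Only (4) is diegetic.

4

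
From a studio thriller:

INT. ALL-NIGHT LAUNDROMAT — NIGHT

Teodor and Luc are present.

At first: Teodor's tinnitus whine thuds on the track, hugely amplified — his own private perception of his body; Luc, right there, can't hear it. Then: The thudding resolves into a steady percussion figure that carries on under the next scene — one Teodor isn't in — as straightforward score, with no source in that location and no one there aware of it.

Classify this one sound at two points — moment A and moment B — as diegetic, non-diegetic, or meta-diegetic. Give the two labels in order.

meta-diegetic, non-diegetic

Moment A: it's Teodor's subjective body sound, inaudible to Luc → meta-diegetic.
Moment B: detached from Teodor and playing as sourceless score over a scene he isn't in — for the audience only → non-diegetic.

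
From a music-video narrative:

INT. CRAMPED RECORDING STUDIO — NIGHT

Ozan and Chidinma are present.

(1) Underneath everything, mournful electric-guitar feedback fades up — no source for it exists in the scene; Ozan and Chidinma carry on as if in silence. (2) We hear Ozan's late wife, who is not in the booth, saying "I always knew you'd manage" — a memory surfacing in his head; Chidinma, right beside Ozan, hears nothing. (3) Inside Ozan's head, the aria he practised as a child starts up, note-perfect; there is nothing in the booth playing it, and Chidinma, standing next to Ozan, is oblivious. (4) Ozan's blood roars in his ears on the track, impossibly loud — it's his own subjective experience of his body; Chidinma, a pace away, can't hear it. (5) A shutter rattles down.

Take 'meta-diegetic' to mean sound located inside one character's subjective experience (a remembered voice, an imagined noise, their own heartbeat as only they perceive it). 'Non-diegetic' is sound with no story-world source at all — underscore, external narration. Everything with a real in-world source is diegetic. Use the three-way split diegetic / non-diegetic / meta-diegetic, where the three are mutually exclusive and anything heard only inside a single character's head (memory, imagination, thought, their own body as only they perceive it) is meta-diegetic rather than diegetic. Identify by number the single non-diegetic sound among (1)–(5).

(1) is non-diegetic: score with no on-screen or off-screen source; it exists for the audience alone.
(2) a remembered line, private to Ozan — not present in the room, not audible to Chidinma → meta-diegetic.
(3) is meta-diegetic: the music is a memory playing inside Ozan's mind alone; no real-world source, Chidinma can't hear it.
(4) it's Ozan's internal bodily sensation rendered as sound; only Ozan 'hears' it → meta-diegetic.
Sound (5): a shutter is a real object/event in the scene's world, so diegetic.
Only (1) is non-diegetic.

1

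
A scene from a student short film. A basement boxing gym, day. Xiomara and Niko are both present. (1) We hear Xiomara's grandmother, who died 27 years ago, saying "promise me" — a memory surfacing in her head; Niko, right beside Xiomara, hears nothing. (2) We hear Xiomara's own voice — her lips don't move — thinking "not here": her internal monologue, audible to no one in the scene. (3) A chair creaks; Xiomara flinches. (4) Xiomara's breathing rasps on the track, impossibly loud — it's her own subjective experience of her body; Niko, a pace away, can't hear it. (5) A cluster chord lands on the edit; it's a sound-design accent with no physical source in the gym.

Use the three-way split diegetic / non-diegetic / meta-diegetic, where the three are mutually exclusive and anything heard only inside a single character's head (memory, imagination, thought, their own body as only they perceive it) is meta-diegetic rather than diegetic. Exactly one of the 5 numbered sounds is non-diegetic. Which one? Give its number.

5

Sound (1): a remembered line, private to Xiomara — not present in the room, not audible to Niko, so meta-diegetic.
(2) it's Xiomara's unspoken thought, heard only by the audience via her subjectivity → meta-diegetic.
(3) an in-world source (a chair); characters could hear it → diegetic.
Sound (4): it's Xiomara's internal bodily sensation rendered as sound; only Xiomara 'hears' it, so meta-diegetic.
(5) is non-diegetic: an editorial stinger — it belongs to the cut, not the story world.
Only (5) is non-diegetic.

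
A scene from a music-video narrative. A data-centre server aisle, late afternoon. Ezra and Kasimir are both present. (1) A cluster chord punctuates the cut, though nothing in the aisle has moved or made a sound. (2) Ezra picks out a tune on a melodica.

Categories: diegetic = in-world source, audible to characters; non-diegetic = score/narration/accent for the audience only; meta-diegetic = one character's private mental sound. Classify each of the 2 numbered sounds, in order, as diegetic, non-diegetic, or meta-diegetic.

non-diegetic, diegetic

(1) is non-diegetic: an editorial stinger — it belongs to the cut, not the story world.
(2) is diegetic: the instrument and the performer are both in the scene.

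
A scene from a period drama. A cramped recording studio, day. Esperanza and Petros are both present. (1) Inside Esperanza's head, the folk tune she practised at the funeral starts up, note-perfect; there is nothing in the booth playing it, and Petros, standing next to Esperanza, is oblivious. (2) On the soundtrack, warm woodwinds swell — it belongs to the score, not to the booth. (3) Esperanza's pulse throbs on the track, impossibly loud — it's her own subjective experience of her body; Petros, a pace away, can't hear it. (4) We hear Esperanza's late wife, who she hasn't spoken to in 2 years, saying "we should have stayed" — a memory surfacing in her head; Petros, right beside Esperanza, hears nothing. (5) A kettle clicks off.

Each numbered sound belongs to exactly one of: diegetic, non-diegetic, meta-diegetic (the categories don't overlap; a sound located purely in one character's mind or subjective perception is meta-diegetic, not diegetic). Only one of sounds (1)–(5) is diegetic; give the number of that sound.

(1) remembered music, private to Esperanza — Petros is oblivious because it isn't in the room → meta-diegetic.
Sound (2): it has no source in the story world and no character can hear it — it's underscore, so non-diegetic.
Sound (3): it's Esperanza's internal bodily sensation rendered as sound; only Esperanza 'hears' it, so meta-diegetic.
Sound (4): a remembered line, private to Esperanza — not present in the room, not audible to Petros, so meta-diegetic.
(5) is diegetic: an in-world source (a kettle); characters could hear it.
Only (5) is diegetic.

5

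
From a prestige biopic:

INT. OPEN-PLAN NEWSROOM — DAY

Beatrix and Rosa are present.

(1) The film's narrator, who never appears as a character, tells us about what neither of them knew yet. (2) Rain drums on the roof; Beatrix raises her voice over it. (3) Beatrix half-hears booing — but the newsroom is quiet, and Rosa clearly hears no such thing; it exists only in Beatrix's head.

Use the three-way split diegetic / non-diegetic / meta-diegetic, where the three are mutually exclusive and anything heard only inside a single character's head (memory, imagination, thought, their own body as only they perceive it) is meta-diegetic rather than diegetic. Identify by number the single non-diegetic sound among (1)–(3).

1

(1) is non-diegetic: the narrator exists outside the story world, addressing only the audience.
Sound (2): rain is part of the location's real environment, so diegetic.
Sound (3): the sound is imagined by Beatrix; nothing in the story world is producing it and Rosa can't hear it, so meta-diegetic.
Only (1) is non-diegetic.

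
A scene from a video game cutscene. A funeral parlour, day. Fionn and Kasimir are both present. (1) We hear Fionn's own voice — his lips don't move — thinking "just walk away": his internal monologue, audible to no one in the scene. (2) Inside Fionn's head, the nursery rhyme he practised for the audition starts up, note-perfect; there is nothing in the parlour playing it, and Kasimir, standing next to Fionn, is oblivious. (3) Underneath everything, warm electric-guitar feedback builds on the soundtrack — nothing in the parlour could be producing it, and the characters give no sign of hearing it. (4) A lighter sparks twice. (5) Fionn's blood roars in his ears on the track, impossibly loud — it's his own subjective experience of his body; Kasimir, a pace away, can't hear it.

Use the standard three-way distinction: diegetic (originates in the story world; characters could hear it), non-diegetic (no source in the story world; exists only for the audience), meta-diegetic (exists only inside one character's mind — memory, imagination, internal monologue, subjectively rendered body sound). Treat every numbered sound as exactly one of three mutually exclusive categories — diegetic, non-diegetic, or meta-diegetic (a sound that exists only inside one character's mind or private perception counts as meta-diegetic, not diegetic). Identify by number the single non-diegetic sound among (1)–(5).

(1) it's Fionn's unspoken thought, heard only by the audience via his subjectivity → meta-diegetic.
Sound (2): remembered music, private to Fionn — Kasimir is oblivious because it isn't in the room, so meta-diegetic.
(3) is non-diegetic: score with no on-screen or off-screen source; it exists for the audience alone.
Sound (4): a lighter is a real object/event in the scene's world, so diegetic.
(5) is meta-diegetic: point-of-audition from inside Fionn's body; not a sound in the room.
Only (3) is non-diegetic.

3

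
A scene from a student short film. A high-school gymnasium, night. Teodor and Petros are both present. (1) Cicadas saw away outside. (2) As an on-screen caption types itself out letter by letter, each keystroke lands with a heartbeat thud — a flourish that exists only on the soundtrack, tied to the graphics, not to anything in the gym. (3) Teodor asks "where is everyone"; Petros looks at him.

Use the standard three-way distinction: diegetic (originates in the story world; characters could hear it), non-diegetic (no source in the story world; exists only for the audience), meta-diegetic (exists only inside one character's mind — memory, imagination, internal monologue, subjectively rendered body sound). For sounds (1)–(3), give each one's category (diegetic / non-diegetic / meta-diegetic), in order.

Sound (1): cicadas is part of the location's real environment, so diegetic.
(2) is non-diegetic: it accompanies on-screen graphics, not anything inside the story world.
(3) is diegetic: spoken by a character present in the story world.

diegetic, non-diegetic, diegetic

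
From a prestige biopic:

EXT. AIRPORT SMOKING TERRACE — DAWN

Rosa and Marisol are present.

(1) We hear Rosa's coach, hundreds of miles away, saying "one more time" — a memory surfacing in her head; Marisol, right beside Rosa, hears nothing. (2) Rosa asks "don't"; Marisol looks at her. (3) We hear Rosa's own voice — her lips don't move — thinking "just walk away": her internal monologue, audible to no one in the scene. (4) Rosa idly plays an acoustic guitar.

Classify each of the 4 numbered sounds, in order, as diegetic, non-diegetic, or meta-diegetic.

meta-diegetic, diegetic, meta-diegetic, diegetic

Sound (1): it's Rosa's recollection rendered as sound; the other character can't hear it, so meta-diegetic.
(2) is diegetic: spoken by a character present in the story world.
Sound (3): internal monologue — inside Rosa's mind, not spoken into the scene, so meta-diegetic.
(4) a character is playing an acoustic guitar on screen → diegetic.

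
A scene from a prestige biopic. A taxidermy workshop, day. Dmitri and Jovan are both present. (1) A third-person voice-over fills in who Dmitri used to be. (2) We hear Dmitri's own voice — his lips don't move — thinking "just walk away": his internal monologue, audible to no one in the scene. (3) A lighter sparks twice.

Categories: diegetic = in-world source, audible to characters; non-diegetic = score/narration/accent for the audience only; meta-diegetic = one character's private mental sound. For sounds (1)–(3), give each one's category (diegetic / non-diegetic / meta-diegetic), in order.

non-diegetic, meta-diegetic, diegetic

Sound (1): external voice-over — not a character, not heard by anyone in the scene, so non-diegetic.
Sound (2): internal monologue — inside Dmitri's mind, not spoken into the scene, so meta-diegetic.
(3) is diegetic: an in-world source (a lighter); characters could hear it.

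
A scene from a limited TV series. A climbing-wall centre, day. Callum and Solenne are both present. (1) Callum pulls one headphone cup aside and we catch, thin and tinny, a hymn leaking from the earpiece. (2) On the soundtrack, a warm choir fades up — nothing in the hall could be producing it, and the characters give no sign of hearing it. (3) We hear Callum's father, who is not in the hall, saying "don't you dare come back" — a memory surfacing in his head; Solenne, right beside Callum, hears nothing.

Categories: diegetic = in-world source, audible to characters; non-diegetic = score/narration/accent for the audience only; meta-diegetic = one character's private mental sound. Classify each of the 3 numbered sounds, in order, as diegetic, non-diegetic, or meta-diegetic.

(1) the headphones are an on-screen source → diegetic.
(2) nothing in the hall produces it and the characters don't hear it — pure soundtrack → non-diegetic.
(3) is meta-diegetic: the voice is a memory playing only inside Callum's mind; Solenne can't hear it.

diegetic, non-diegetic, meta-diegetic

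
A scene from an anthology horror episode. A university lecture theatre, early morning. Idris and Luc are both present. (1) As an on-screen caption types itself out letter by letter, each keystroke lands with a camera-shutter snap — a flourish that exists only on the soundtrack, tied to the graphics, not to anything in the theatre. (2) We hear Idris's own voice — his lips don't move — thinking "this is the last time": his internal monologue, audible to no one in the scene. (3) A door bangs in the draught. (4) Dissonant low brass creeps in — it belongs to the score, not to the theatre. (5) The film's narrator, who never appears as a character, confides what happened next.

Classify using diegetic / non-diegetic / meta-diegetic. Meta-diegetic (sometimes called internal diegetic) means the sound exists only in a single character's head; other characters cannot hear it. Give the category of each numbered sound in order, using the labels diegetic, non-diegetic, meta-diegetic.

(1) is non-diegetic: it accompanies on-screen graphics, not anything inside the story world.
Sound (2): it's Idris's unspoken thought, heard only by the audience via his subjectivity, so meta-diegetic.
(3) an in-world source (a door); characters could hear it → diegetic.
(4) is non-diegetic: nothing in the theatre produces it and the characters don't hear it — pure soundtrack.
Sound (5): commentary laid over the scene from outside the fiction, so non-diegetic.

non-diegetic, meta-diegetic, diegetic, non-diegetic, non-diegetic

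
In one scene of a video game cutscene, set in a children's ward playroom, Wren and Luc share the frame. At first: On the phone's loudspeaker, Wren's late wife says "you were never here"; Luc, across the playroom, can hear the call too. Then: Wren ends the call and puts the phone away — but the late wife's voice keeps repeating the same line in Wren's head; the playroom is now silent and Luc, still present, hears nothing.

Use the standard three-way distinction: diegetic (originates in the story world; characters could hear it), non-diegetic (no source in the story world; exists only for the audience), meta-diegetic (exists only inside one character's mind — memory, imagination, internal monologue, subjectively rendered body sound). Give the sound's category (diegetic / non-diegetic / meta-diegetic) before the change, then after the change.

diegetic, meta-diegetic

Before the change: the loudspeaker is an in-world source; both Wren and Luc hear the call → diegetic.
After the change: with the phone off, the voice continues only as Wren's private mental replay — Luc can't hear it → meta-diegetic.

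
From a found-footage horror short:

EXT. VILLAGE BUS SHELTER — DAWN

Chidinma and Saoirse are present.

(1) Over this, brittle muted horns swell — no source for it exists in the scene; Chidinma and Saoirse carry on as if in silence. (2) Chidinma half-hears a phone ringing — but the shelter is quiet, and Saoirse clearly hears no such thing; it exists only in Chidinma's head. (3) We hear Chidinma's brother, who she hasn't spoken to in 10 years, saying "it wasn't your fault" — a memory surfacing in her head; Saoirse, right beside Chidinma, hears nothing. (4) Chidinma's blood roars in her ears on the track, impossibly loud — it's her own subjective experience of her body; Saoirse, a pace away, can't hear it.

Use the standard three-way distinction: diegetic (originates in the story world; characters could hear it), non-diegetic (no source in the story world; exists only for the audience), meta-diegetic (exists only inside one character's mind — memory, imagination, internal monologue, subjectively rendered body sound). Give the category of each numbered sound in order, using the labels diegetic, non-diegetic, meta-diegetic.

(1) nothing in the shelter produces it and the characters don't hear it — pure soundtrack → non-diegetic.
(2) subjective to Chidinma: the shelter is silent and Saoirse hears nothing → meta-diegetic.
(3) is meta-diegetic: a remembered line, private to Chidinma — not present in the room, not audible to Saoirse.
(4) is meta-diegetic: a subjective body sound — Chidinma's private perception, inaudible to Saoirse.

non-diegetic, meta-diegetic, meta-diegetic, meta-diegetic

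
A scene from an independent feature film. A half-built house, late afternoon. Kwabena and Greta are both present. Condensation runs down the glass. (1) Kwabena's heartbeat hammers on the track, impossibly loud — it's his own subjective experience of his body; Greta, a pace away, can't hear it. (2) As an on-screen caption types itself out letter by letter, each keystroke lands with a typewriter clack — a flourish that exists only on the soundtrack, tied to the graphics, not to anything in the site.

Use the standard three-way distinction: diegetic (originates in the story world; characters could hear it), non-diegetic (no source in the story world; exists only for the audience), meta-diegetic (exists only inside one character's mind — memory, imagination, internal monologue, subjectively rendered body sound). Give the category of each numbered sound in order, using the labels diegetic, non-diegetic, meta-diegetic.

(1) it's Kwabena's internal bodily sensation rendered as sound; only Kwabena 'hears' it → meta-diegetic.
(2) sound married to a title/caption — outside the diegesis by definition → non-diegetic.

meta-diegetic, non-diegetic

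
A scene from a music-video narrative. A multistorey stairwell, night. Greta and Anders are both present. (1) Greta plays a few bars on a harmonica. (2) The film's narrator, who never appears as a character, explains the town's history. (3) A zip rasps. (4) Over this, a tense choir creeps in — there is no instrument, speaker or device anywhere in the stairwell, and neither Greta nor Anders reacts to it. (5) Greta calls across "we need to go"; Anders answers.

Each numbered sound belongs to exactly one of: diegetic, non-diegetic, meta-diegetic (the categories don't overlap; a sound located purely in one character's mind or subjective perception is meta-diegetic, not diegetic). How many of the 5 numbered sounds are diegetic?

Sound (1): the instrument and the performer are both in the scene, so diegetic.
(2) commentary laid over the scene from outside the fiction → non-diegetic.
(3) is diegetic: a zip is a real object/event in the scene's world.
(4) is non-diegetic: score with no on-screen or off-screen source; it exists for the audience alone.
(5) spoken by a character present in the story world → diegetic.
Diegetic: (1), (3), (5) — that's 3.

3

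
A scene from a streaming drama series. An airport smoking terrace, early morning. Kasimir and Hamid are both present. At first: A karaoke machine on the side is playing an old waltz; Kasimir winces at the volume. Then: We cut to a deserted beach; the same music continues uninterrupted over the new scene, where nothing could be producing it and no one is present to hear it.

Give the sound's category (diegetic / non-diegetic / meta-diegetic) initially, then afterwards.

diegetic, non-diegetic

Initially: a karaoke machine is a real in-scene source and Kasimir reacts to it → diegetic.
Afterwards: there is no longer any in-world source and no one can hear it — it has become underscore → non-diegetic.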